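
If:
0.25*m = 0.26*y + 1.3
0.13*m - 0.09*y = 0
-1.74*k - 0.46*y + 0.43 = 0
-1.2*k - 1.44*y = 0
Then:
No Solution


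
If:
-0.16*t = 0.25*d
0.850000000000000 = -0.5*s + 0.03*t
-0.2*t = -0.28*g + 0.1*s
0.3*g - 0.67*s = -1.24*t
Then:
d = 0.43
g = -1.10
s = -1.74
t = -0.67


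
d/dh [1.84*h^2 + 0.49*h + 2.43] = 3.68*h + 0.49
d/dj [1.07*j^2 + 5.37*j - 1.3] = 2.14*j + 5.37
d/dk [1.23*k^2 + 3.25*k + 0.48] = 2.46*k + 3.25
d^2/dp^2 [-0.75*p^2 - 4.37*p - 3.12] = -1.50000000000000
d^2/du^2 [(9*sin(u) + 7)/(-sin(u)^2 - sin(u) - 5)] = (9*sin(u)^5 + 19*sin(u)^4 - 267*sin(u)^3 - 220*sin(u)^2 + 418*sin(u) + 146)/(sin(u)^2 + sin(u) + 5)^3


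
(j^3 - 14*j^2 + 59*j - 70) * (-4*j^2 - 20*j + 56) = -4*j^5 + 36*j^4 + 100*j^3 - 1684*j^2 + 4704*j - 3920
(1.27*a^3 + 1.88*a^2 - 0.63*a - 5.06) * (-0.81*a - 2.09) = -1.0287*a^4 - 4.1771*a^3 - 3.4189*a^2 + 5.4153*a + 10.5754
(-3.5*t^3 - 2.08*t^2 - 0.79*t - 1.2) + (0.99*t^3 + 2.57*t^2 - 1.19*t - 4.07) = -2.51*t^3 + 0.49*t^2 - 1.98*t - 5.27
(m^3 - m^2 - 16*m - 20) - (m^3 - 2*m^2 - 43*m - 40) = m^2 + 27*m + 20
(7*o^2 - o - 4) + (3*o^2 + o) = 10*o^2 - 4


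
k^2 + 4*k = k*(k + 4)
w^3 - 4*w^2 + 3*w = w*(w - 3)*(w - 1)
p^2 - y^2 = (p - y)*(p + y)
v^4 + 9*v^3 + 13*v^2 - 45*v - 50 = (v - 2)*(v + 1)*(v + 5)^2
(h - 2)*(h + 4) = h^2 + 2*h - 8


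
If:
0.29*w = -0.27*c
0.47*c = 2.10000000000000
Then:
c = 4.47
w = -4.16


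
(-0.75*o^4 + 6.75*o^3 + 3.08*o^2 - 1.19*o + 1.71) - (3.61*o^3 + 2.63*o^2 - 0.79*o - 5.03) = -0.75*o^4 + 3.14*o^3 + 0.45*o^2 - 0.4*o + 6.74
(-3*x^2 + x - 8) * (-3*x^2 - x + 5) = 9*x^4 + 8*x^2 + 13*x - 40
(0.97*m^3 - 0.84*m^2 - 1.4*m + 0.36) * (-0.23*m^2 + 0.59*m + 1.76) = -0.2231*m^5 + 0.7655*m^4 + 1.5336*m^3 - 2.3872*m^2 - 2.2516*m + 0.6336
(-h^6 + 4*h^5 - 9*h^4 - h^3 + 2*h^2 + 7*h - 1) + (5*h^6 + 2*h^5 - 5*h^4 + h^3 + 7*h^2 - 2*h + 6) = 4*h^6 + 6*h^5 - 14*h^4 + 9*h^2 + 5*h + 5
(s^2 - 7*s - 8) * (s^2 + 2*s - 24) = s^4 - 5*s^3 - 46*s^2 + 152*s + 192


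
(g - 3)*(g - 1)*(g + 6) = g^3 + 2*g^2 - 21*g + 18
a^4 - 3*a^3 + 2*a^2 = a^2*(a - 2)*(a - 1)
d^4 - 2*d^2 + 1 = (d - 1)^2*(d + 1)^2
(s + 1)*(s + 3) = s^2 + 4*s + 3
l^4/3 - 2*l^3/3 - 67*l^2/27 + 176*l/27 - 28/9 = (l/3 + 1)*(l - 7/3)*(l - 2)*(l - 2/3)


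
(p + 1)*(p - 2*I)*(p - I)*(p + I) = p^4 + p^3 - 2*I*p^3 + p^2 - 2*I*p^2 + p - 2*I*p - 2*I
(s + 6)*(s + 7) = s^2 + 13*s + 42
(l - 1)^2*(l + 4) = l^3 + 2*l^2 - 7*l + 4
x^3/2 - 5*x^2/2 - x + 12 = (x/2 + 1)*(x - 4)*(x - 3)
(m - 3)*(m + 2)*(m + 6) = m^3 + 5*m^2 - 12*m - 36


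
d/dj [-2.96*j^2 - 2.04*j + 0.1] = -5.92*j - 2.04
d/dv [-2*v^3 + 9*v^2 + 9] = 6*v*(3 - v)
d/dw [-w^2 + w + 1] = 1 - 2*w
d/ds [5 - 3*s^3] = -9*s^2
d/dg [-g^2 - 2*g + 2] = -2*g - 2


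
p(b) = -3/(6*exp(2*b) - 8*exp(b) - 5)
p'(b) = -3*(-12*exp(2*b) + 8*exp(b))/(6*exp(2*b) - 8*exp(b) - 5)^2 = (36*exp(b) - 24)*exp(b)/(-6*exp(2*b) + 8*exp(b) + 5)^2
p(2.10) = -0.01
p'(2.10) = 0.02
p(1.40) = -0.05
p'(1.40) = 0.13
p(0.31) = 0.63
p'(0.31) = 1.51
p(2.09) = -0.01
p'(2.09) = 0.02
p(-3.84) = 0.58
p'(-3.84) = -0.02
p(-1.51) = 0.46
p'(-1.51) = -0.08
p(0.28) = 0.59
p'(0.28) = 1.21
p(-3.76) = 0.58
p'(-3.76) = -0.02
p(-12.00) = 0.60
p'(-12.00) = 0.00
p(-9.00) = 0.60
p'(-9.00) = 0.00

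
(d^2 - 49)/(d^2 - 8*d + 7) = (d + 7)/(d - 1)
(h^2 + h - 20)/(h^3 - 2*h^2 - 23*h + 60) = 1/(h - 3)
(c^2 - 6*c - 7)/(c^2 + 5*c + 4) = (c - 7)/(c + 4)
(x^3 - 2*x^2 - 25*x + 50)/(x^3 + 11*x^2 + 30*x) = (x^2 - 7*x + 10)/(x*(x + 6))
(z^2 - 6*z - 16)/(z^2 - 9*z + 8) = (z + 2)/(z - 1)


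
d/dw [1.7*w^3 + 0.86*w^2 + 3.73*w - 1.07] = 5.1*w^2 + 1.72*w + 3.73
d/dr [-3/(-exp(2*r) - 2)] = -6*exp(2*r)/(exp(2*r) + 2)^2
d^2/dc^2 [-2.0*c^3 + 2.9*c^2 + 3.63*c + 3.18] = 5.8 - 12.0*c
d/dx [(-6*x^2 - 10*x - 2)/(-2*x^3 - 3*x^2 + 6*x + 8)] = 2*(-6*x^4 - 20*x^3 - 39*x^2 - 54*x - 34)/(4*x^6 + 12*x^5 - 15*x^4 - 68*x^3 - 12*x^2 + 96*x + 64)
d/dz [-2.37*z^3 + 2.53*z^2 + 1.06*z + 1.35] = -7.11*z^2 + 5.06*z + 1.06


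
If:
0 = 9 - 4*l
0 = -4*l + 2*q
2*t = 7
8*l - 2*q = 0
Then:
No Solution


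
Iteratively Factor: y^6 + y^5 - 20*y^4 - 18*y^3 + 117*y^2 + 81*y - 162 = (y - 1)*(y^5 + 2*y^4 - 18*y^3 - 36*y^2 + 81*y + 162) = (y - 3)*(y - 1)*(y^4 + 5*y^3 - 3*y^2 - 45*y - 54) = (y - 3)*(y - 1)*(y + 3)*(y^3 + 2*y^2 - 9*y - 18) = (y - 3)^2*(y - 1)*(y + 3)*(y^2 + 5*y + 6) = (y - 3)^2*(y - 1)*(y + 2)*(y + 3)*(y + 3)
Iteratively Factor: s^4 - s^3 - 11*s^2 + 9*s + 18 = (s + 3)*(s^3 - 4*s^2 + s + 6) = (s - 2)*(s + 3)*(s^2 - 2*s - 3) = (s - 2)*(s + 1)*(s + 3)*(s - 3)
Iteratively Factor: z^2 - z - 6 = (z + 2)*(z - 3)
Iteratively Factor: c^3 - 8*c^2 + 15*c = (c - 5)*(c^2 - 3*c) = c*(c - 5)*(c - 3)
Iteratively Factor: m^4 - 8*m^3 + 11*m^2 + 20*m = (m - 4)*(m^3 - 4*m^2 - 5*m) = (m - 5)*(m - 4)*(m^2 + m) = m*(m - 5)*(m - 4)*(m + 1)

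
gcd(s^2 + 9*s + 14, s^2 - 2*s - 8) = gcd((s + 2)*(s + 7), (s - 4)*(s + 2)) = s + 2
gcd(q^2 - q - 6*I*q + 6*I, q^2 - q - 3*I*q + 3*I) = q - 1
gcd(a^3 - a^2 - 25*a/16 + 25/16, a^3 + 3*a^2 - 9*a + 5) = a - 1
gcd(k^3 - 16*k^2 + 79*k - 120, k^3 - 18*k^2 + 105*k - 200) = k^2 - 13*k + 40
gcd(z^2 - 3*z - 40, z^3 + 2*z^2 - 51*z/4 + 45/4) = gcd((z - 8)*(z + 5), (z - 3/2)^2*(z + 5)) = z + 5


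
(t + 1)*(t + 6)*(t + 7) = t^3 + 14*t^2 + 55*t + 42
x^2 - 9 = (x - 3)*(x + 3)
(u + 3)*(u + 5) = u^2 + 8*u + 15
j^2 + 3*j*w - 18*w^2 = (j - 3*w)*(j + 6*w)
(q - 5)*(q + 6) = q^2 + q - 30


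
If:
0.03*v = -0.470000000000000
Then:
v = -15.67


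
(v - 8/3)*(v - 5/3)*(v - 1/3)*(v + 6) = v^4 + 4*v^3/3 - 199*v^2/9 + 914*v/27 - 80/9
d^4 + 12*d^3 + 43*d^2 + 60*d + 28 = (d + 1)*(d + 2)^2*(d + 7)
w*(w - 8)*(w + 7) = w^3 - w^2 - 56*w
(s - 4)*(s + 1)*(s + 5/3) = s^3 - 4*s^2/3 - 9*s - 20/3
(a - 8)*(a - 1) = a^2 - 9*a + 8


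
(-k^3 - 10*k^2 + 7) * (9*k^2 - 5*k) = -9*k^5 - 85*k^4 + 50*k^3 + 63*k^2 - 35*k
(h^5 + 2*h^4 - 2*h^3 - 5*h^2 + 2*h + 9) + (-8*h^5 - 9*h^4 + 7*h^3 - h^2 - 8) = -7*h^5 - 7*h^4 + 5*h^3 - 6*h^2 + 2*h + 1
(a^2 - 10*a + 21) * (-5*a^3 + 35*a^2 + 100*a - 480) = -5*a^5 + 85*a^4 - 355*a^3 - 745*a^2 + 6900*a - 10080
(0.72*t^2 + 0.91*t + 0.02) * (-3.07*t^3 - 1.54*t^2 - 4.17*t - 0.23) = -2.2104*t^5 - 3.9025*t^4 - 4.4652*t^3 - 3.9911*t^2 - 0.2927*t - 0.0046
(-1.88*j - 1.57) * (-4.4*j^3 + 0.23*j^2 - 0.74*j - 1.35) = 8.272*j^4 + 6.4756*j^3 + 1.0301*j^2 + 3.6998*j + 2.1195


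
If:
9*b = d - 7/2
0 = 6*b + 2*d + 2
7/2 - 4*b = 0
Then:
No Solution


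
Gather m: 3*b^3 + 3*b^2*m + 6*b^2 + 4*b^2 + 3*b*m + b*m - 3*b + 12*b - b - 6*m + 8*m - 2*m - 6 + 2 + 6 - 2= 3*b^3 + 10*b^2 + 8*b + m*(3*b^2 + 4*b)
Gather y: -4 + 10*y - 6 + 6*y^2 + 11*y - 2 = 6*y^2 + 21*y - 12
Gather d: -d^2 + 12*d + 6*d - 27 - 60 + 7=-d^2 + 18*d - 80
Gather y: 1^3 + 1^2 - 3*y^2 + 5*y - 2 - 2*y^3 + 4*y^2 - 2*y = -2*y^3 + y^2 + 3*y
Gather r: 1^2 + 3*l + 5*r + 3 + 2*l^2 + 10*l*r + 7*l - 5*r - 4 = 2*l^2 + 10*l*r + 10*l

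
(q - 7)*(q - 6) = q^2 - 13*q + 42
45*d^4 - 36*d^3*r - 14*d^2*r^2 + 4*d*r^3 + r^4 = (-3*d + r)*(-d + r)*(3*d + r)*(5*d + r)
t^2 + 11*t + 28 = (t + 4)*(t + 7)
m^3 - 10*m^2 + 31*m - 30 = (m - 5)*(m - 3)*(m - 2)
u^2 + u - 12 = (u - 3)*(u + 4)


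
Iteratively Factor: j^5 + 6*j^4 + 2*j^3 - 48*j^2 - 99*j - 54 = (j + 3)*(j^4 + 3*j^3 - 7*j^2 - 27*j - 18) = (j - 3)*(j + 3)*(j^3 + 6*j^2 + 11*j + 6) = (j - 3)*(j + 2)*(j + 3)*(j^2 + 4*j + 3) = (j - 3)*(j + 2)*(j + 3)^2*(j + 1)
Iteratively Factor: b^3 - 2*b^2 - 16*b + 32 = (b - 4)*(b^2 + 2*b - 8) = (b - 4)*(b - 2)*(b + 4)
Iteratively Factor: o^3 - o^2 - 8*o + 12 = (o - 2)*(o^2 + o - 6) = (o - 2)*(o + 3)*(o - 2)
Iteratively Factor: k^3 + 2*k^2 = (k)*(k^2 + 2*k) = k*(k + 2)*(k)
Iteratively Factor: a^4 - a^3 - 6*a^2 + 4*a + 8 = (a + 1)*(a^3 - 2*a^2 - 4*a + 8) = (a + 1)*(a + 2)*(a^2 - 4*a + 4) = (a - 2)*(a + 1)*(a + 2)*(a - 2)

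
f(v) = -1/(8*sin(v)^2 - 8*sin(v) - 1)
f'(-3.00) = 122.20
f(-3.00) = -3.47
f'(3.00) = 1.47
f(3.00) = 0.51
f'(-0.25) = -5.37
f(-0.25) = -0.68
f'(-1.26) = -0.04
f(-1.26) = -0.07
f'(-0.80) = -0.17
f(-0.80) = -0.11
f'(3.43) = 3.26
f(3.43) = -0.52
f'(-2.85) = 3.14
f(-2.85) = -0.51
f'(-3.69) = -0.03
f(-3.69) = 0.33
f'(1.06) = 0.81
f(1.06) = 0.53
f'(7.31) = 0.75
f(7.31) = 0.50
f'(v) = -(-16*sin(v)*cos(v) + 8*cos(v))/(8*sin(v)^2 - 8*sin(v) - 1)^2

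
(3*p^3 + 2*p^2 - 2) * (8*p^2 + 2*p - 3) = 24*p^5 + 22*p^4 - 5*p^3 - 22*p^2 - 4*p + 6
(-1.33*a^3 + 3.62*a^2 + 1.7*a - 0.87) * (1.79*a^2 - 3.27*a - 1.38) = -2.3807*a^5 + 10.8289*a^4 - 6.959*a^3 - 12.1119*a^2 + 0.4989*a + 1.2006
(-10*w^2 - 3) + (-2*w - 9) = -10*w^2 - 2*w - 12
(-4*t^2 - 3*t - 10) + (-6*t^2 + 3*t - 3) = -10*t^2 - 13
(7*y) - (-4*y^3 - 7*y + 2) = 4*y^3 + 14*y - 2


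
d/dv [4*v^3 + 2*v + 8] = 12*v^2 + 2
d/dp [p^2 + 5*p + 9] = 2*p + 5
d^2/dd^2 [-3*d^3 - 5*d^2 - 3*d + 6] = -18*d - 10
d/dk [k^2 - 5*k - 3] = 2*k - 5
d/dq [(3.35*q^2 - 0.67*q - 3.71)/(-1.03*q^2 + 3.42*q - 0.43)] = (10.7669*q^2 - 10.5236*q + 12.9763)/(1.0609*q^4 - 7.0452*q^3 + 12.5822*q^2 - 2.9412*q + 0.1849)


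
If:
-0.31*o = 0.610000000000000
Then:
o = -1.97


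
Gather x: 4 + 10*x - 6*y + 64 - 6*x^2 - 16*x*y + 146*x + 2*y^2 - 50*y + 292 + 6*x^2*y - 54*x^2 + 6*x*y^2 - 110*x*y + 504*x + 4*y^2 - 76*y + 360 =x^2*(6*y - 60) + x*(6*y^2 - 126*y + 660) + 6*y^2 - 132*y + 720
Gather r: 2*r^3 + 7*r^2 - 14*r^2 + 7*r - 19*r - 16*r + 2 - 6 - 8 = 2*r^3 - 7*r^2 - 28*r - 12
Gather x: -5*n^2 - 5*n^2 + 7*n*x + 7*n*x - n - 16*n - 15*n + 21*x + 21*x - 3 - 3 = -10*n^2 - 32*n + x*(14*n + 42) - 6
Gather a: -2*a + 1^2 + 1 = 2 - 2*a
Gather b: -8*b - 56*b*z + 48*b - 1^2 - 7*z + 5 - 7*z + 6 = b*(40 - 56*z) - 14*z + 10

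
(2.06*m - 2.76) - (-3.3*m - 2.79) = 5.36*m + 0.0300000000000002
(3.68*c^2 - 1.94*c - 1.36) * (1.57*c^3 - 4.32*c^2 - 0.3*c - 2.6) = 5.7776*c^5 - 18.9434*c^4 + 5.1416*c^3 - 3.1108*c^2 + 5.452*c + 3.536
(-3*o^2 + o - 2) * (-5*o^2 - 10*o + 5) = 15*o^4 + 25*o^3 - 15*o^2 + 25*o - 10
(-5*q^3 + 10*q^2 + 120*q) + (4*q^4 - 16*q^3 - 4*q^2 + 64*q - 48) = 4*q^4 - 21*q^3 + 6*q^2 + 184*q - 48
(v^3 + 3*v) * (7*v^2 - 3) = 7*v^5 + 18*v^3 - 9*v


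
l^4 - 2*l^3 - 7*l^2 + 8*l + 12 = (l - 3)*(l - 2)*(l + 1)*(l + 2)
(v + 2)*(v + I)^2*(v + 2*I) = v^4 + 2*v^3 + 4*I*v^3 - 5*v^2 + 8*I*v^2 - 10*v - 2*I*v - 4*I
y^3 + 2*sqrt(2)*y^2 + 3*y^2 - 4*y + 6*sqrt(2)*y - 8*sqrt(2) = (y - 1)*(y + 4)*(y + 2*sqrt(2))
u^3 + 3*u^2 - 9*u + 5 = (u - 1)^2*(u + 5)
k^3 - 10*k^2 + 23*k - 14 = (k - 7)*(k - 2)*(k - 1)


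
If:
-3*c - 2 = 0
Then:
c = -2/3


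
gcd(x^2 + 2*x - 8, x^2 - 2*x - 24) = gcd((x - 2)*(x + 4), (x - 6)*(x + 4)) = x + 4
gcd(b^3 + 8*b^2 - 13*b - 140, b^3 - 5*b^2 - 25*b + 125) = b + 5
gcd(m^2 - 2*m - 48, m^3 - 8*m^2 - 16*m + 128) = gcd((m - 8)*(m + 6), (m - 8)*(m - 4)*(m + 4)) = m - 8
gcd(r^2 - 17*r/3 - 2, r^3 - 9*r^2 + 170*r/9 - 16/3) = r - 6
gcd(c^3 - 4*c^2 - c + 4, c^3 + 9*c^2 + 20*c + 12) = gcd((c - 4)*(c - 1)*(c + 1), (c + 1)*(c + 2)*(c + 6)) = c + 1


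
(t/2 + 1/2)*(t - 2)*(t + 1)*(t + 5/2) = t^4/2 + 5*t^3/4 - 3*t^2/2 - 19*t/4 - 5/2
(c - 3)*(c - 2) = c^2 - 5*c + 6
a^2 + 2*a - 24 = (a - 4)*(a + 6)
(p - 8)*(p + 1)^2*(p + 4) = p^4 - 2*p^3 - 39*p^2 - 68*p - 32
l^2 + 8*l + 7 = (l + 1)*(l + 7)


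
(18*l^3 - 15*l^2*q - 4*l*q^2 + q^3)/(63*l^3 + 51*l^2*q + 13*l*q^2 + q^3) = (6*l^2 - 7*l*q + q^2)/(21*l^2 + 10*l*q + q^2)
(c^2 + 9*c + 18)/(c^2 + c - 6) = (c + 6)/(c - 2)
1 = 1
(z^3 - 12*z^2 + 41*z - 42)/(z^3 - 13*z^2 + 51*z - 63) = (z - 2)/(z - 3)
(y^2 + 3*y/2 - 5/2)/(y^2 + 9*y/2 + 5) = (y - 1)/(y + 2)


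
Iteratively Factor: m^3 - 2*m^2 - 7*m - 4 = (m + 1)*(m^2 - 3*m - 4) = (m - 4)*(m + 1)*(m + 1)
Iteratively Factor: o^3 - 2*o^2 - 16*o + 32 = (o - 4)*(o^2 + 2*o - 8) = (o - 4)*(o + 4)*(o - 2)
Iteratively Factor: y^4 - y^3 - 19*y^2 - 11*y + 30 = (y + 2)*(y^3 - 3*y^2 - 13*y + 15) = (y + 2)*(y + 3)*(y^2 - 6*y + 5) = (y - 1)*(y + 2)*(y + 3)*(y - 5)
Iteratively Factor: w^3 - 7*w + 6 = (w + 3)*(w^2 - 3*w + 2) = (w - 1)*(w + 3)*(w - 2)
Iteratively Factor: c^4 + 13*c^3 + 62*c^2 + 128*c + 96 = (c + 4)*(c^3 + 9*c^2 + 26*c + 24) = (c + 4)^2*(c^2 + 5*c + 6) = (c + 3)*(c + 4)^2*(c + 2)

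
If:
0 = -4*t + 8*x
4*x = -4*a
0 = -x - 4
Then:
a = 4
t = -8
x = -4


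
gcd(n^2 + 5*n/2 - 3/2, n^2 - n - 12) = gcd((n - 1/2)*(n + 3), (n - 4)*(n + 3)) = n + 3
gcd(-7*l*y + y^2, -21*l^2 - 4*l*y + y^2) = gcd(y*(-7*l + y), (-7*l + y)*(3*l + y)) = -7*l + y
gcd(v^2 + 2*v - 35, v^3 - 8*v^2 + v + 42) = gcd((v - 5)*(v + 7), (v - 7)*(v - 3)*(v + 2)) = 1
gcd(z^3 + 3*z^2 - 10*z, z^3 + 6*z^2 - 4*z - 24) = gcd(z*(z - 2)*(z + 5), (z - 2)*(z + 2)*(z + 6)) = z - 2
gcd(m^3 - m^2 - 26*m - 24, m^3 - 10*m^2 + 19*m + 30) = m^2 - 5*m - 6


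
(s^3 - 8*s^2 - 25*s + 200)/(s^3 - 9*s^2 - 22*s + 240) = (s - 5)/(s - 6)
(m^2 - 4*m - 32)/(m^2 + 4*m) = (m - 8)/m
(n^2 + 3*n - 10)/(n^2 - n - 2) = (n + 5)/(n + 1)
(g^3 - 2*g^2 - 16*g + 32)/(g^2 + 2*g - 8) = g - 4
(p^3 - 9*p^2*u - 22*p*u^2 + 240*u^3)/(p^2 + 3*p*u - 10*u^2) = (p^2 - 14*p*u + 48*u^2)/(p - 2*u)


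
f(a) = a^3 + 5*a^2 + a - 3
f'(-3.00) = -2.00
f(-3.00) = 12.00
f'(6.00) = 169.00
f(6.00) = 399.00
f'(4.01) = 89.34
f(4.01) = 145.89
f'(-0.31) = -1.81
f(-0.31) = -2.86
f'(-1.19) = -6.65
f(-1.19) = 1.21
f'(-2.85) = -3.13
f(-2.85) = 11.61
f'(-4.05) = 9.71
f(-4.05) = 8.53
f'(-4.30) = 13.47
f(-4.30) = 5.64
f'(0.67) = 9.05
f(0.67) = 0.22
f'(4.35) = 101.27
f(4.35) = 178.28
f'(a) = 3*a^2 + 10*a + 1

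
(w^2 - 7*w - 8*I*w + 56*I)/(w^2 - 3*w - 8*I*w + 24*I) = (w - 7)/(w - 3)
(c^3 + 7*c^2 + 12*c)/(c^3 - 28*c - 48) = c*(c + 3)/(c^2 - 4*c - 12)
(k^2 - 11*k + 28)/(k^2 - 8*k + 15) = (k^2 - 11*k + 28)/(k^2 - 8*k + 15)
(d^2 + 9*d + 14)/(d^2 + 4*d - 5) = (d^2 + 9*d + 14)/(d^2 + 4*d - 5)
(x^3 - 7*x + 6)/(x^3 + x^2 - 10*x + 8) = (x + 3)/(x + 4)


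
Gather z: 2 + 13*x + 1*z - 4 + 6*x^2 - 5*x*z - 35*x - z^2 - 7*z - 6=6*x^2 - 22*x - z^2 + z*(-5*x - 6) - 8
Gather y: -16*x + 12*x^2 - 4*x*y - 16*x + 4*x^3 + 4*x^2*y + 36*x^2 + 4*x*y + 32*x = 4*x^3 + 4*x^2*y + 48*x^2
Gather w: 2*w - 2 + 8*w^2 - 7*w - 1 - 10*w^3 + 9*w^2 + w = -10*w^3 + 17*w^2 - 4*w - 3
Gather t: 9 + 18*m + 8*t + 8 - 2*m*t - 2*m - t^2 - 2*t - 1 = 16*m - t^2 + t*(6 - 2*m) + 16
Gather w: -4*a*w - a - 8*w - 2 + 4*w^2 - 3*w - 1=-a + 4*w^2 + w*(-4*a - 11) - 3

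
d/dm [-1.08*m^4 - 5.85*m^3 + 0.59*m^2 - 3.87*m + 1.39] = -4.32*m^3 - 17.55*m^2 + 1.18*m - 3.87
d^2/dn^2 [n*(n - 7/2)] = 2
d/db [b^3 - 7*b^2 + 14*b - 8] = 3*b^2 - 14*b + 14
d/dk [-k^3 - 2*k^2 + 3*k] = -3*k^2 - 4*k + 3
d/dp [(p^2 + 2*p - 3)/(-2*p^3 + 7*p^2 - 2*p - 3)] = 2*(p^2 + 6*p - 6)/(4*p^4 - 20*p^3 + 13*p^2 + 30*p + 9)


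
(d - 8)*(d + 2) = d^2 - 6*d - 16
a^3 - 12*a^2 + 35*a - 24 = (a - 8)*(a - 3)*(a - 1)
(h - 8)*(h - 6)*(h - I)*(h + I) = h^4 - 14*h^3 + 49*h^2 - 14*h + 48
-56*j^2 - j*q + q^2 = (-8*j + q)*(7*j + q)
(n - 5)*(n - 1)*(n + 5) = n^3 - n^2 - 25*n + 25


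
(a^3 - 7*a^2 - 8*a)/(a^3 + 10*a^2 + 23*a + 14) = a*(a - 8)/(a^2 + 9*a + 14)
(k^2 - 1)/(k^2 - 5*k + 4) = (k + 1)/(k - 4)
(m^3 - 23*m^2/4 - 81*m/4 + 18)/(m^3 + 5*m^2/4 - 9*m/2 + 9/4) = (m - 8)/(m - 1)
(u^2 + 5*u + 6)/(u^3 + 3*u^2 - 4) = (u + 3)/(u^2 + u - 2)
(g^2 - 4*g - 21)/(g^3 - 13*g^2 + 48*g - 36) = (g^2 - 4*g - 21)/(g^3 - 13*g^2 + 48*g - 36)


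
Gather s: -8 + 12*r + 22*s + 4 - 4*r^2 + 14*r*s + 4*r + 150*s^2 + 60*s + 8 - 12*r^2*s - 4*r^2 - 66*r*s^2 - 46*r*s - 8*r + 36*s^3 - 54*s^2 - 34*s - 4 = -8*r^2 + 8*r + 36*s^3 + s^2*(96 - 66*r) + s*(-12*r^2 - 32*r + 48)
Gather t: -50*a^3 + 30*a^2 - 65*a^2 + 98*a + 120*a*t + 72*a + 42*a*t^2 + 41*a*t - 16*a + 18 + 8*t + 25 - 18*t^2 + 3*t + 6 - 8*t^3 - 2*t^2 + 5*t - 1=-50*a^3 - 35*a^2 + 154*a - 8*t^3 + t^2*(42*a - 20) + t*(161*a + 16) + 48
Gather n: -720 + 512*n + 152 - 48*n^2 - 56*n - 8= -48*n^2 + 456*n - 576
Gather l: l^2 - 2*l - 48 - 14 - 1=l^2 - 2*l - 63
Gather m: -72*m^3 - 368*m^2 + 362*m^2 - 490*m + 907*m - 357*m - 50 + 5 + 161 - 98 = -72*m^3 - 6*m^2 + 60*m + 18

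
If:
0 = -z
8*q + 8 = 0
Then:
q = -1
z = 0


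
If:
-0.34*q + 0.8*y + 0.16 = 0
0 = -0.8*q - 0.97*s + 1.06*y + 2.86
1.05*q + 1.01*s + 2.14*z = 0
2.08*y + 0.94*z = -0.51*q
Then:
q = 1.49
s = 2.19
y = 0.43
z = -1.77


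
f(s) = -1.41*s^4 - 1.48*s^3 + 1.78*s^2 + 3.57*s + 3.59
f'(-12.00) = 9067.41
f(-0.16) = 3.07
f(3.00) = -123.85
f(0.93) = 6.20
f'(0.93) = -1.50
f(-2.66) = -36.05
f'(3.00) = -177.99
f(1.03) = 5.95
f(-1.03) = 1.83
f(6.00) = -2057.95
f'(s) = -5.64*s^3 - 4.44*s^2 + 3.56*s + 3.57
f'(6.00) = -1353.15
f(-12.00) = -26463.25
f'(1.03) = -3.64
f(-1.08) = 1.76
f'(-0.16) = 2.91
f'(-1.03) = 1.36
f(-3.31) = -104.30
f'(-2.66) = 68.84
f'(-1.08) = 1.65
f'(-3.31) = 147.67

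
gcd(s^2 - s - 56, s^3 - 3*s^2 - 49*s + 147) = s + 7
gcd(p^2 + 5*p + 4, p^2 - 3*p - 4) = p + 1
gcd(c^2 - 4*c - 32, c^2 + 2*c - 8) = c + 4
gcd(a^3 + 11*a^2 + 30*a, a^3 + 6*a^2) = a^2 + 6*a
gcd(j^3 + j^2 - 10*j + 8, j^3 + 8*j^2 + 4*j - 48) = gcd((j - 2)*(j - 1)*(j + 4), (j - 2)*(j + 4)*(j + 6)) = j^2 + 2*j - 8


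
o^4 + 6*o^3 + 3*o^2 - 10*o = o*(o - 1)*(o + 2)*(o + 5)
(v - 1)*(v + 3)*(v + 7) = v^3 + 9*v^2 + 11*v - 21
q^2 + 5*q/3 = q*(q + 5/3)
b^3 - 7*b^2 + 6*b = b*(b - 6)*(b - 1)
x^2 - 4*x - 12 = (x - 6)*(x + 2)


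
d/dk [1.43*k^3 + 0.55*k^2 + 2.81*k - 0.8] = 4.29*k^2 + 1.1*k + 2.81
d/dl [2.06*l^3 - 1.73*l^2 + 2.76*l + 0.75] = 6.18*l^2 - 3.46*l + 2.76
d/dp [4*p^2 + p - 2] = 8*p + 1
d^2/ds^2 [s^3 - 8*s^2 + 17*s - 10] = 6*s - 16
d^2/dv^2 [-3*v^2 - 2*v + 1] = -6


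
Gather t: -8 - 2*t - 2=-2*t - 10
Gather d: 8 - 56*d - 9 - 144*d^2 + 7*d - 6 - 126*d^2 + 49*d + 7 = -270*d^2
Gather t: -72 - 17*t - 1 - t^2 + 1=-t^2 - 17*t - 72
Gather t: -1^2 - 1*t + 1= -t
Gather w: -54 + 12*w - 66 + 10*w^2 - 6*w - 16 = 10*w^2 + 6*w - 136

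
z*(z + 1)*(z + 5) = z^3 + 6*z^2 + 5*z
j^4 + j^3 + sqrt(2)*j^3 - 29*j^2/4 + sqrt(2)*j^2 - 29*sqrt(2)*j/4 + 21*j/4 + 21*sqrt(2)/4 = (j - 3/2)*(j - 1)*(j + 7/2)*(j + sqrt(2))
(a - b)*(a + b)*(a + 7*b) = a^3 + 7*a^2*b - a*b^2 - 7*b^3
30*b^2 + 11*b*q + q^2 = (5*b + q)*(6*b + q)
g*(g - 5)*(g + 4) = g^3 - g^2 - 20*g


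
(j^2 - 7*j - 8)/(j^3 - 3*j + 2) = (j^2 - 7*j - 8)/(j^3 - 3*j + 2)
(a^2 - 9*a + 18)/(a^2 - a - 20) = (-a^2 + 9*a - 18)/(-a^2 + a + 20)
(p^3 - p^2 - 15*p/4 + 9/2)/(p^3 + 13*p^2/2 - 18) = (p - 3/2)/(p + 6)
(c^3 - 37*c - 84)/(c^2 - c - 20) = (c^2 - 4*c - 21)/(c - 5)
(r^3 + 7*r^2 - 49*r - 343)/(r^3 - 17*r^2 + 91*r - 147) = (r^2 + 14*r + 49)/(r^2 - 10*r + 21)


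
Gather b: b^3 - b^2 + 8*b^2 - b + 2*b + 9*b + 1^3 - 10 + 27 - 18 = b^3 + 7*b^2 + 10*b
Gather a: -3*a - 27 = -3*a - 27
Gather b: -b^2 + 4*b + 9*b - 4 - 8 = -b^2 + 13*b - 12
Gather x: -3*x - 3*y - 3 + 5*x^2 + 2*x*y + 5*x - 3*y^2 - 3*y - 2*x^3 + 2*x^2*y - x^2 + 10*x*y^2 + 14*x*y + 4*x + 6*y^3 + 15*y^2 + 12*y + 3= -2*x^3 + x^2*(2*y + 4) + x*(10*y^2 + 16*y + 6) + 6*y^3 + 12*y^2 + 6*y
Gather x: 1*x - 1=x - 1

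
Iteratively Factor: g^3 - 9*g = (g + 3)*(g^2 - 3*g) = g*(g + 3)*(g - 3)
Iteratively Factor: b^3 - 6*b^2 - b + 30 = (b - 3)*(b^2 - 3*b - 10) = (b - 3)*(b + 2)*(b - 5)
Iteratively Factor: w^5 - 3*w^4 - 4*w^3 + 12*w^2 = (w + 2)*(w^4 - 5*w^3 + 6*w^2) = (w - 2)*(w + 2)*(w^3 - 3*w^2) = (w - 3)*(w - 2)*(w + 2)*(w^2) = w*(w - 3)*(w - 2)*(w + 2)*(w)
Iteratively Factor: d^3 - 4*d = (d)*(d^2 - 4) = d*(d - 2)*(d + 2)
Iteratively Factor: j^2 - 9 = (j + 3)*(j - 3)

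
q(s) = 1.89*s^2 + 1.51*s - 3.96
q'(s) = 3.78*s + 1.51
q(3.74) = 28.12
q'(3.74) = 15.65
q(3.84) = 29.71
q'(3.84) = 16.03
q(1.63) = 3.52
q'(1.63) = 7.67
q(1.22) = 0.70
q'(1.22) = 6.12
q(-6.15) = 58.24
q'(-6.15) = -21.74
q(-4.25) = 23.76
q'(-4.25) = -14.56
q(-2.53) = 4.32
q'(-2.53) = -8.05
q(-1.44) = -2.22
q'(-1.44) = -3.93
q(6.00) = 73.14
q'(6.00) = 24.19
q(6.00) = 73.14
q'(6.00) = 24.19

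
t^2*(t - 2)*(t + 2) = t^4 - 4*t^2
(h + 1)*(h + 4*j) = h^2 + 4*h*j + h + 4*j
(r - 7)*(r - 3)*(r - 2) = r^3 - 12*r^2 + 41*r - 42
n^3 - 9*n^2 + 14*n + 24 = (n - 6)*(n - 4)*(n + 1)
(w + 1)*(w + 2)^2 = w^3 + 5*w^2 + 8*w + 4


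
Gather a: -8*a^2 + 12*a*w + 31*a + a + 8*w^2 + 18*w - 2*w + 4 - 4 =-8*a^2 + a*(12*w + 32) + 8*w^2 + 16*w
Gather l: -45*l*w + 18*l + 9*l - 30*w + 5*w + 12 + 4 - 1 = l*(27 - 45*w) - 25*w + 15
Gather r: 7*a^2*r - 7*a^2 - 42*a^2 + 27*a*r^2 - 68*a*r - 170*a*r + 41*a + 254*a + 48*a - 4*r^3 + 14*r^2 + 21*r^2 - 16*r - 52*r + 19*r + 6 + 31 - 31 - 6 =-49*a^2 + 343*a - 4*r^3 + r^2*(27*a + 35) + r*(7*a^2 - 238*a - 49)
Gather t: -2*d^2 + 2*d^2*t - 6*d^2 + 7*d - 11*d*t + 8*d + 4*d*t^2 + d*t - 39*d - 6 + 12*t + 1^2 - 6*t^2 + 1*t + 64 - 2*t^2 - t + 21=-8*d^2 - 24*d + t^2*(4*d - 8) + t*(2*d^2 - 10*d + 12) + 80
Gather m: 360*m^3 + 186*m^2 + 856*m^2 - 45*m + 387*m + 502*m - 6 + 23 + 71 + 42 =360*m^3 + 1042*m^2 + 844*m + 130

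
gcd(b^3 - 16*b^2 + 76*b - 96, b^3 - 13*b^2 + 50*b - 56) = b - 2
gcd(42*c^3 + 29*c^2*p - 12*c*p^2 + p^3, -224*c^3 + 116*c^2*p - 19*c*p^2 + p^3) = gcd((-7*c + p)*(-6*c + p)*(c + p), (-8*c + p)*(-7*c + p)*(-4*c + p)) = -7*c + p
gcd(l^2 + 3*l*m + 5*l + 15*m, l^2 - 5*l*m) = 1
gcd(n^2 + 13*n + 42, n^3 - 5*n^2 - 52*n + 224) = n + 7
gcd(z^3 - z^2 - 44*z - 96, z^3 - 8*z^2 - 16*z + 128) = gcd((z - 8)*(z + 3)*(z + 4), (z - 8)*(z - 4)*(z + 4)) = z^2 - 4*z - 32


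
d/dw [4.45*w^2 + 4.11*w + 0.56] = 8.9*w + 4.11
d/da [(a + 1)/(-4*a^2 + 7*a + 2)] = (-4*a^2 + 7*a + (a + 1)*(8*a - 7) + 2)/(-4*a^2 + 7*a + 2)^2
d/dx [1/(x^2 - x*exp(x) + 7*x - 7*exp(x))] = (x*exp(x) - 2*x + 8*exp(x) - 7)/(x^2 - x*exp(x) + 7*x - 7*exp(x))^2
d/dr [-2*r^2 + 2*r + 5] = 2 - 4*r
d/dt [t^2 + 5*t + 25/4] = 2*t + 5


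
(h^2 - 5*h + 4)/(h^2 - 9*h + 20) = (h - 1)/(h - 5)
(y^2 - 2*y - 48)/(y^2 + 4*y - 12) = (y - 8)/(y - 2)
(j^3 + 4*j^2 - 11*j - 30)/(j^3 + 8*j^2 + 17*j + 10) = (j - 3)/(j + 1)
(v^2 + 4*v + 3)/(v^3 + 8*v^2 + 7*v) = (v + 3)/(v*(v + 7))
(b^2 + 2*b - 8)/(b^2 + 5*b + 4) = (b - 2)/(b + 1)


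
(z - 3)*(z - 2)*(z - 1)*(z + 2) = z^4 - 4*z^3 - z^2 + 16*z - 12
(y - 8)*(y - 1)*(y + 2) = y^3 - 7*y^2 - 10*y + 16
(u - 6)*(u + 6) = u^2 - 36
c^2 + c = c*(c + 1)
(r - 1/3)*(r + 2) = r^2 + 5*r/3 - 2/3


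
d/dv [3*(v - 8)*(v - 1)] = 6*v - 27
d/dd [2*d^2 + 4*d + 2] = 4*d + 4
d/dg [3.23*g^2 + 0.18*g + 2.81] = 6.46*g + 0.18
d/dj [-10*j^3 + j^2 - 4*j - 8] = -30*j^2 + 2*j - 4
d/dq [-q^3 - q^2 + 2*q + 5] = -3*q^2 - 2*q + 2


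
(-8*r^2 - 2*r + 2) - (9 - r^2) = -7*r^2 - 2*r - 7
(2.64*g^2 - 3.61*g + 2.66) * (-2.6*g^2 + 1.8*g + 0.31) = -6.864*g^4 + 14.138*g^3 - 12.5956*g^2 + 3.6689*g + 0.8246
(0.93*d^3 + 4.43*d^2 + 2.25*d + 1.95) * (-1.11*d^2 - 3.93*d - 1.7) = -1.0323*d^5 - 8.5722*d^4 - 21.4884*d^3 - 18.538*d^2 - 11.4885*d - 3.315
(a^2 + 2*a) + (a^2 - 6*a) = 2*a^2 - 4*a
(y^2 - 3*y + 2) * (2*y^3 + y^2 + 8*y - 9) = 2*y^5 - 5*y^4 + 9*y^3 - 31*y^2 + 43*y - 18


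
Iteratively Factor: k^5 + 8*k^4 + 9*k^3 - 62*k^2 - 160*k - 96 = (k + 4)*(k^4 + 4*k^3 - 7*k^2 - 34*k - 24) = (k - 3)*(k + 4)*(k^3 + 7*k^2 + 14*k + 8) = (k - 3)*(k + 2)*(k + 4)*(k^2 + 5*k + 4) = (k - 3)*(k + 2)*(k + 4)^2*(k + 1)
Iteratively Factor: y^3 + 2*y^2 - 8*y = (y + 4)*(y^2 - 2*y) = y*(y + 4)*(y - 2)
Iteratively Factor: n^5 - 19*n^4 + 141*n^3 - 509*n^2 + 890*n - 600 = (n - 2)*(n^4 - 17*n^3 + 107*n^2 - 295*n + 300) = (n - 5)*(n - 2)*(n^3 - 12*n^2 + 47*n - 60) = (n - 5)*(n - 4)*(n - 2)*(n^2 - 8*n + 15) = (n - 5)*(n - 4)*(n - 3)*(n - 2)*(n - 5)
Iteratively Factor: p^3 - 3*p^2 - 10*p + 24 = (p + 3)*(p^2 - 6*p + 8) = (p - 2)*(p + 3)*(p - 4)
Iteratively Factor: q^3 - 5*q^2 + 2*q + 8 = (q - 4)*(q^2 - q - 2) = (q - 4)*(q + 1)*(q - 2)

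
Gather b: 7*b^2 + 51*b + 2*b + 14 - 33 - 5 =7*b^2 + 53*b - 24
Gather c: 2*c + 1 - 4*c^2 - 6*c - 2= -4*c^2 - 4*c - 1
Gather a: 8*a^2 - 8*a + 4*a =8*a^2 - 4*a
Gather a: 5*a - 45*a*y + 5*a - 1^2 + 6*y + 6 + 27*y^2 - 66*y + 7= a*(10 - 45*y) + 27*y^2 - 60*y + 12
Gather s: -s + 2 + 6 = 8 - s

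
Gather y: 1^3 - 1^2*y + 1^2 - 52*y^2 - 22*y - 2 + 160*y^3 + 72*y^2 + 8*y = 160*y^3 + 20*y^2 - 15*y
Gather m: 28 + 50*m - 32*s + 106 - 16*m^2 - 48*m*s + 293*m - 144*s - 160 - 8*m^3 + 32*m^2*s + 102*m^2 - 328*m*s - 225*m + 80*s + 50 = -8*m^3 + m^2*(32*s + 86) + m*(118 - 376*s) - 96*s + 24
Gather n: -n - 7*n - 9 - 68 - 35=-8*n - 112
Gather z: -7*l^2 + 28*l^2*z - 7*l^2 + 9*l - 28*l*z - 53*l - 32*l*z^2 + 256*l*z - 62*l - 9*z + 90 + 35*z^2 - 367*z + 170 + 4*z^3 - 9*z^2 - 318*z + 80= -14*l^2 - 106*l + 4*z^3 + z^2*(26 - 32*l) + z*(28*l^2 + 228*l - 694) + 340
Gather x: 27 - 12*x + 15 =42 - 12*x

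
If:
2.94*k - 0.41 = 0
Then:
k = 0.14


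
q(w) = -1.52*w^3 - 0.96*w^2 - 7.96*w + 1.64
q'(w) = -4.56*w^2 - 1.92*w - 7.96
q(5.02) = -254.80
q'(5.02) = -132.51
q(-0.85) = 8.65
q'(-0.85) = -9.62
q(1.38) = -15.17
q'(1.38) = -19.29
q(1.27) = -13.13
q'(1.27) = -17.75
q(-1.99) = 25.66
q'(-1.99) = -22.20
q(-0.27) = 3.75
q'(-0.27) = -7.77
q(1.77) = -23.89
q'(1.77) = -25.64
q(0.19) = 0.08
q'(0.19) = -8.49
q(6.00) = -409.00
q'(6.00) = -183.64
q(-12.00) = 2585.48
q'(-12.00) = -641.56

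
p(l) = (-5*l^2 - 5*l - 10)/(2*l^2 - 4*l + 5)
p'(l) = (4 - 4*l)*(-5*l^2 - 5*l - 10)/(2*l^2 - 4*l + 5)^2 + (-10*l - 5)/(2*l^2 - 4*l + 5) = 5*(6*l^2 - 2*l - 13)/(4*l^4 - 16*l^3 + 36*l^2 - 40*l + 25)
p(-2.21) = -0.99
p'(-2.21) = 0.19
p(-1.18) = -0.88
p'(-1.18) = -0.07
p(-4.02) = -1.32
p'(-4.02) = 0.16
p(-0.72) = -1.01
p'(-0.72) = -0.53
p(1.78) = -8.24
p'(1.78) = 0.69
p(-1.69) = -0.91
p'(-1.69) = 0.12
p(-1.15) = -0.89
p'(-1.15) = -0.09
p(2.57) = -7.05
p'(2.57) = 1.71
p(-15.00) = -2.06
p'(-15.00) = 0.03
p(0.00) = -2.00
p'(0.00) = -2.60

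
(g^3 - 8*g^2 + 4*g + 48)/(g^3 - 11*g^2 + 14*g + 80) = (g^2 - 10*g + 24)/(g^2 - 13*g + 40)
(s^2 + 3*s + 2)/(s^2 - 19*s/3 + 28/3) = 3*(s^2 + 3*s + 2)/(3*s^2 - 19*s + 28)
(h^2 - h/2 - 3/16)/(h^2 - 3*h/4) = (h + 1/4)/h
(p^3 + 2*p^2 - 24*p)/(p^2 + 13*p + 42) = p*(p - 4)/(p + 7)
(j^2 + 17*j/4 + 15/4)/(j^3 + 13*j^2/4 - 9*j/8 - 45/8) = 2*(4*j + 5)/(8*j^2 + 2*j - 15)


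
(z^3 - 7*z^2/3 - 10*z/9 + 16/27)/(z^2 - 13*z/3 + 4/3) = (z^2 - 2*z - 16/9)/(z - 4)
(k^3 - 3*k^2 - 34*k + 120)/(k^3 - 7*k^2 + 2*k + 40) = (k + 6)/(k + 2)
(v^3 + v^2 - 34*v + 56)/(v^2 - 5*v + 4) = (v^2 + 5*v - 14)/(v - 1)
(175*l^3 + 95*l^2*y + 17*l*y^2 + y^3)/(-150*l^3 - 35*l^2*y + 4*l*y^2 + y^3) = (7*l + y)/(-6*l + y)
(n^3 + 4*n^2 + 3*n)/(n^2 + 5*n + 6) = n*(n + 1)/(n + 2)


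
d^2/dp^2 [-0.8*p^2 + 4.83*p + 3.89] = -1.60000000000000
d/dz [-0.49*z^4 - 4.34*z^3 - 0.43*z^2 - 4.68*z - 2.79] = -1.96*z^3 - 13.02*z^2 - 0.86*z - 4.68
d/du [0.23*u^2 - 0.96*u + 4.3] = 0.46*u - 0.96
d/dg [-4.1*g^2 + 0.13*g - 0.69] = 0.13 - 8.2*g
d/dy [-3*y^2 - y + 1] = -6*y - 1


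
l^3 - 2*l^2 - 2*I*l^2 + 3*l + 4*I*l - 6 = (l - 2)*(l - 3*I)*(l + I)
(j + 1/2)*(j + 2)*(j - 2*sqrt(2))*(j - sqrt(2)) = j^4 - 3*sqrt(2)*j^3 + 5*j^3/2 - 15*sqrt(2)*j^2/2 + 5*j^2 - 3*sqrt(2)*j + 10*j + 4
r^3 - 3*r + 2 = (r - 1)^2*(r + 2)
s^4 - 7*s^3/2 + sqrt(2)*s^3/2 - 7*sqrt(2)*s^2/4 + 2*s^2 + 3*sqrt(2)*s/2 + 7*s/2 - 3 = (s - 2)*(s - 3/2)*(s - sqrt(2)/2)*(s + sqrt(2))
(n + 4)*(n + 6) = n^2 + 10*n + 24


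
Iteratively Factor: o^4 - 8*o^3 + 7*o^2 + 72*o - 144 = (o - 4)*(o^3 - 4*o^2 - 9*o + 36) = (o - 4)*(o + 3)*(o^2 - 7*o + 12) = (o - 4)*(o - 3)*(o + 3)*(o - 4)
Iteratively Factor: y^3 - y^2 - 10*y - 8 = (y - 4)*(y^2 + 3*y + 2) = (y - 4)*(y + 1)*(y + 2)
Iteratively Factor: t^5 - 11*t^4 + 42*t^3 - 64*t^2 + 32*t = (t)*(t^4 - 11*t^3 + 42*t^2 - 64*t + 32) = t*(t - 4)*(t^3 - 7*t^2 + 14*t - 8) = t*(t - 4)*(t - 1)*(t^2 - 6*t + 8) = t*(t - 4)*(t - 2)*(t - 1)*(t - 4)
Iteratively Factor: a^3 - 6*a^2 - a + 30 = (a - 3)*(a^2 - 3*a - 10) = (a - 5)*(a - 3)*(a + 2)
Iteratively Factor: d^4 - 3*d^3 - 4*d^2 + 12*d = (d - 2)*(d^3 - d^2 - 6*d) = (d - 3)*(d - 2)*(d^2 + 2*d) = (d - 3)*(d - 2)*(d + 2)*(d)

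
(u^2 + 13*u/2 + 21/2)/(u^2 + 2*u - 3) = (u + 7/2)/(u - 1)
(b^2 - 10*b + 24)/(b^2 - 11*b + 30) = (b - 4)/(b - 5)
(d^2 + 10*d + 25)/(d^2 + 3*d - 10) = (d + 5)/(d - 2)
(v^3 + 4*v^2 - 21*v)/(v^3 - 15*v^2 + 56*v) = (v^2 + 4*v - 21)/(v^2 - 15*v + 56)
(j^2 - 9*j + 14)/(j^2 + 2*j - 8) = (j - 7)/(j + 4)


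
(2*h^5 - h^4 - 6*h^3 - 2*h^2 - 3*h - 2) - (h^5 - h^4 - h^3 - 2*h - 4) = h^5 - 5*h^3 - 2*h^2 - h + 2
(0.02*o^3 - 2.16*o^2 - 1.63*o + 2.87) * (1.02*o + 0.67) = 0.0204*o^4 - 2.1898*o^3 - 3.1098*o^2 + 1.8353*o + 1.9229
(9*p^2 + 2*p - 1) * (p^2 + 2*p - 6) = 9*p^4 + 20*p^3 - 51*p^2 - 14*p + 6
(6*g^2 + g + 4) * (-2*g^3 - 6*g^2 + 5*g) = -12*g^5 - 38*g^4 + 16*g^3 - 19*g^2 + 20*g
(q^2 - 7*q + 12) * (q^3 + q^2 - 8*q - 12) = q^5 - 6*q^4 - 3*q^3 + 56*q^2 - 12*q - 144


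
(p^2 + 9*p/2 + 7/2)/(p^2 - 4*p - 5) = (p + 7/2)/(p - 5)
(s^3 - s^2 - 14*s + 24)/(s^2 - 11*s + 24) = (s^2 + 2*s - 8)/(s - 8)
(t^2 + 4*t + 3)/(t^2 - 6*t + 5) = (t^2 + 4*t + 3)/(t^2 - 6*t + 5)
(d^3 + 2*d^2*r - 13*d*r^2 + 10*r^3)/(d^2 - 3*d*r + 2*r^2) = d + 5*r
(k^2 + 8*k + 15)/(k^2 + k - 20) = (k + 3)/(k - 4)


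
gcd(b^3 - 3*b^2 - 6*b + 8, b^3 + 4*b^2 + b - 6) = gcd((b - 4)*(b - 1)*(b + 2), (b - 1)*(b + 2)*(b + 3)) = b^2 + b - 2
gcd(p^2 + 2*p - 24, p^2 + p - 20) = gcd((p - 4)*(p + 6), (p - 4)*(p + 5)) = p - 4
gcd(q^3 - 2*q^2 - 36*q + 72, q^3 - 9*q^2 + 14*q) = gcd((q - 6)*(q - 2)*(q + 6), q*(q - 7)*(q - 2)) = q - 2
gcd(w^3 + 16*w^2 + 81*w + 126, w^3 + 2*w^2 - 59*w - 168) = w^2 + 10*w + 21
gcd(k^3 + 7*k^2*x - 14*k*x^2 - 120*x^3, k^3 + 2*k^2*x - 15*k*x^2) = k + 5*x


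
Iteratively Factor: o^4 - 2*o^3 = (o)*(o^3 - 2*o^2) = o^2*(o^2 - 2*o) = o^2*(o - 2)*(o)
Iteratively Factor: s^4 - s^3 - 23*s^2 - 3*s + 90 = (s - 5)*(s^3 + 4*s^2 - 3*s - 18) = (s - 5)*(s + 3)*(s^2 + s - 6) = (s - 5)*(s - 2)*(s + 3)*(s + 3)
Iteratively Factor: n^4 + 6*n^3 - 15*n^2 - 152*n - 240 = (n + 3)*(n^3 + 3*n^2 - 24*n - 80) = (n + 3)*(n + 4)*(n^2 - n - 20) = (n - 5)*(n + 3)*(n + 4)*(n + 4)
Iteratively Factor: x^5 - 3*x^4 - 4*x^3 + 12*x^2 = (x - 2)*(x^4 - x^3 - 6*x^2) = (x - 3)*(x - 2)*(x^3 + 2*x^2) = x*(x - 3)*(x - 2)*(x^2 + 2*x) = x^2*(x - 3)*(x - 2)*(x + 2)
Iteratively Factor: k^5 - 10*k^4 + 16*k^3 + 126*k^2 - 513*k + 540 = (k - 3)*(k^4 - 7*k^3 - 5*k^2 + 111*k - 180) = (k - 3)^2*(k^3 - 4*k^2 - 17*k + 60) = (k - 3)^3*(k^2 - k - 20) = (k - 5)*(k - 3)^3*(k + 4)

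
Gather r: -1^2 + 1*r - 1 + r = 2*r - 2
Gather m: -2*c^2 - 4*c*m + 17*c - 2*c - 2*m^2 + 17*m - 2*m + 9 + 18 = -2*c^2 + 15*c - 2*m^2 + m*(15 - 4*c) + 27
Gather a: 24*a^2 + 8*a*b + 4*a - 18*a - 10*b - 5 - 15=24*a^2 + a*(8*b - 14) - 10*b - 20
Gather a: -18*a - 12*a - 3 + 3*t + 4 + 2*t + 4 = -30*a + 5*t + 5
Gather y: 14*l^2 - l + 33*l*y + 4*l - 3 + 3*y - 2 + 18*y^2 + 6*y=14*l^2 + 3*l + 18*y^2 + y*(33*l + 9) - 5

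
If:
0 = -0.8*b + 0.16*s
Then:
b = 0.2*s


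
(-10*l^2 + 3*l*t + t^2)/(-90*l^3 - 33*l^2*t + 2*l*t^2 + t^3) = (-2*l + t)/(-18*l^2 - 3*l*t + t^2)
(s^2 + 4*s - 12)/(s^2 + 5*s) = (s^2 + 4*s - 12)/(s*(s + 5))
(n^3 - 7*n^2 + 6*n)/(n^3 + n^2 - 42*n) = (n - 1)/(n + 7)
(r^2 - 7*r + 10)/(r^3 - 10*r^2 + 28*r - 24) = (r - 5)/(r^2 - 8*r + 12)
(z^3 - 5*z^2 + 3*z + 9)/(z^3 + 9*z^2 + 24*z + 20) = (z^3 - 5*z^2 + 3*z + 9)/(z^3 + 9*z^2 + 24*z + 20)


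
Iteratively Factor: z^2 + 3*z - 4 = (z + 4)*(z - 1)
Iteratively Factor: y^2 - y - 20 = (y - 5)*(y + 4)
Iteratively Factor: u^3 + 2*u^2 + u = (u)*(u^2 + 2*u + 1) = u*(u + 1)*(u + 1)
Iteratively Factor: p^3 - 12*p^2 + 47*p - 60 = (p - 5)*(p^2 - 7*p + 12) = (p - 5)*(p - 4)*(p - 3)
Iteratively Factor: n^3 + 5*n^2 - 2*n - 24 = (n + 3)*(n^2 + 2*n - 8) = (n + 3)*(n + 4)*(n - 2)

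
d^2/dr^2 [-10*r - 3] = 0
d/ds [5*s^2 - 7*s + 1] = 10*s - 7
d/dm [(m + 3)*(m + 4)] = 2*m + 7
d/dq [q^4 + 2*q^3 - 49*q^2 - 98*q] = 4*q^3 + 6*q^2 - 98*q - 98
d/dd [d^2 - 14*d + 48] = 2*d - 14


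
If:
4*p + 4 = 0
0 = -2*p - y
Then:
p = -1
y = 2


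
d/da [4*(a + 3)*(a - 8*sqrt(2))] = 8*a - 32*sqrt(2) + 12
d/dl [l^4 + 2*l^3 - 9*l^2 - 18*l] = 4*l^3 + 6*l^2 - 18*l - 18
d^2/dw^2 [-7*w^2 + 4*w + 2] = -14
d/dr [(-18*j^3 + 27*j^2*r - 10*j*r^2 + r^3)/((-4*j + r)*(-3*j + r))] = (22*j^2 - 8*j*r + r^2)/(16*j^2 - 8*j*r + r^2)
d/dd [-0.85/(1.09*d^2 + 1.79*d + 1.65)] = (1.853*d + 1.5215)/(1.09*d^2 + 1.79*d + 1.65)^2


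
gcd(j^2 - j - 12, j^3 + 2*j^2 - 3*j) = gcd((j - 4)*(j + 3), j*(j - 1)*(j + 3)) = j + 3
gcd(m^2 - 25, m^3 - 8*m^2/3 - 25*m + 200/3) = m^2 - 25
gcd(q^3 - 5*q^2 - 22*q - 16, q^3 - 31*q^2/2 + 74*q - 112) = q - 8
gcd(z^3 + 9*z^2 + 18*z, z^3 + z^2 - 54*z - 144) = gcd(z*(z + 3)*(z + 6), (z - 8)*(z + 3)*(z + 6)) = z^2 + 9*z + 18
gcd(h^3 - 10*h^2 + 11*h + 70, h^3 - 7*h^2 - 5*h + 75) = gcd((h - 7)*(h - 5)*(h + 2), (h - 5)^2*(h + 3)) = h - 5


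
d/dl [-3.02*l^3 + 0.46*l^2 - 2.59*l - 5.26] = -9.06*l^2 + 0.92*l - 2.59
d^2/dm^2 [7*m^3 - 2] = 42*m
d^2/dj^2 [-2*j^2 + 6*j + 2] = -4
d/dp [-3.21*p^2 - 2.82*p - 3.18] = -6.42*p - 2.82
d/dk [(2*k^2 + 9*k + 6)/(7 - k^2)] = (9*k^2 + 40*k + 63)/(k^4 - 14*k^2 + 49)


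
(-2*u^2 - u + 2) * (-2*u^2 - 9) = 4*u^4 + 2*u^3 + 14*u^2 + 9*u - 18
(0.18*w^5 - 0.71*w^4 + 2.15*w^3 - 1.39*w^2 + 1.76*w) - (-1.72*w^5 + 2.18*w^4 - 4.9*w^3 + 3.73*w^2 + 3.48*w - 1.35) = 1.9*w^5 - 2.89*w^4 + 7.05*w^3 - 5.12*w^2 - 1.72*w + 1.35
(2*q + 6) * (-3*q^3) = -6*q^4 - 18*q^3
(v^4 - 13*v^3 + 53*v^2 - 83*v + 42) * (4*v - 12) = 4*v^5 - 64*v^4 + 368*v^3 - 968*v^2 + 1164*v - 504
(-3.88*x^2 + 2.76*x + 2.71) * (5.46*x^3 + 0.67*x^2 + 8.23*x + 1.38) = -21.1848*x^5 + 12.47*x^4 - 15.2866*x^3 + 19.1761*x^2 + 26.1121*x + 3.7398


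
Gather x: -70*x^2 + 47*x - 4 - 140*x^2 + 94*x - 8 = -210*x^2 + 141*x - 12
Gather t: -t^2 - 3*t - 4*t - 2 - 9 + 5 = -t^2 - 7*t - 6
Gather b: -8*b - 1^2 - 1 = -8*b - 2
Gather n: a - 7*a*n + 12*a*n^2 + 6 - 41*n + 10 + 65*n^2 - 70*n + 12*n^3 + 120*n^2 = a + 12*n^3 + n^2*(12*a + 185) + n*(-7*a - 111) + 16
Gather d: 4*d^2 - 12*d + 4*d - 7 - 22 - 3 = 4*d^2 - 8*d - 32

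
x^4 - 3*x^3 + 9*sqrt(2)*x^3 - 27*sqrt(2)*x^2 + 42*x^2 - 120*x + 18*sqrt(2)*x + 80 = (x - 2)*(x - 1)*(x + 4*sqrt(2))*(x + 5*sqrt(2))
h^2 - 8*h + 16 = (h - 4)^2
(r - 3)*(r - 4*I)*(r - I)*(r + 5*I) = r^4 - 3*r^3 + 21*r^2 - 63*r - 20*I*r + 60*I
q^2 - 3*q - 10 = (q - 5)*(q + 2)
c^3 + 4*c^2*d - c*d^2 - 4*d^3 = (c - d)*(c + d)*(c + 4*d)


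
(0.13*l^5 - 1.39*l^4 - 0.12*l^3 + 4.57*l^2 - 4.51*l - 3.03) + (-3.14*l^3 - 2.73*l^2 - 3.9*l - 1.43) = 0.13*l^5 - 1.39*l^4 - 3.26*l^3 + 1.84*l^2 - 8.41*l - 4.46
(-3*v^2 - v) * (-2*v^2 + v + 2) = 6*v^4 - v^3 - 7*v^2 - 2*v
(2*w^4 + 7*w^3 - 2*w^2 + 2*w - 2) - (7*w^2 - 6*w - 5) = 2*w^4 + 7*w^3 - 9*w^2 + 8*w + 3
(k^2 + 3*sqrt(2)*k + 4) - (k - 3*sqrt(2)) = k^2 - k + 3*sqrt(2)*k + 4 + 3*sqrt(2)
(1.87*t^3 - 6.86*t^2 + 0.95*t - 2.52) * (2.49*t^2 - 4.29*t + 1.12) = 4.6563*t^5 - 25.1037*t^4 + 33.8893*t^3 - 18.0335*t^2 + 11.8748*t - 2.8224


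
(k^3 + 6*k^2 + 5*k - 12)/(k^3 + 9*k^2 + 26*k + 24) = (k - 1)/(k + 2)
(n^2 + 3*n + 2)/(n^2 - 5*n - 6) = (n + 2)/(n - 6)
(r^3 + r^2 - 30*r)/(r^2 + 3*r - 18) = r*(r - 5)/(r - 3)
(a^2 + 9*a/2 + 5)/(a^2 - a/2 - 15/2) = (a + 2)/(a - 3)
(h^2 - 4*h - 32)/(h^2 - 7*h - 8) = (h + 4)/(h + 1)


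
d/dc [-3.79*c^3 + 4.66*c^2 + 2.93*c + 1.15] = -11.37*c^2 + 9.32*c + 2.93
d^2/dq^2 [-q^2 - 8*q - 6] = -2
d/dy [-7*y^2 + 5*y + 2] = 5 - 14*y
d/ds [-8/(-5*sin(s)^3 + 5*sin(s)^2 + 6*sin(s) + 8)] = 8*(-15*sin(s)^2 + 10*sin(s) + 6)*cos(s)/(-5*sin(s)^3 + 5*sin(s)^2 + 6*sin(s) + 8)^2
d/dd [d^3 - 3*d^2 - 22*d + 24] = 3*d^2 - 6*d - 22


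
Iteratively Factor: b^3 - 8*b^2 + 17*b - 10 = (b - 5)*(b^2 - 3*b + 2) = (b - 5)*(b - 1)*(b - 2)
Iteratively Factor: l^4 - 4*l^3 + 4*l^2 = (l - 2)*(l^3 - 2*l^2) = l*(l - 2)*(l^2 - 2*l) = l*(l - 2)^2*(l)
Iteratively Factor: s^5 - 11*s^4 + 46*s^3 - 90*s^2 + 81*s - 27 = (s - 3)*(s^4 - 8*s^3 + 22*s^2 - 24*s + 9) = (s - 3)*(s - 1)*(s^3 - 7*s^2 + 15*s - 9) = (s - 3)^2*(s - 1)*(s^2 - 4*s + 3) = (s - 3)^2*(s - 1)^2*(s - 3)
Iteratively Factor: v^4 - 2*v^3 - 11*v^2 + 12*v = (v + 3)*(v^3 - 5*v^2 + 4*v) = (v - 4)*(v + 3)*(v^2 - v) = (v - 4)*(v - 1)*(v + 3)*(v)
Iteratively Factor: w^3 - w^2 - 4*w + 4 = (w - 2)*(w^2 + w - 2) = (w - 2)*(w - 1)*(w + 2)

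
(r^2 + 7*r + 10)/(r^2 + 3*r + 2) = (r + 5)/(r + 1)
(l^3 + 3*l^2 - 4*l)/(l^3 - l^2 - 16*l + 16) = l/(l - 4)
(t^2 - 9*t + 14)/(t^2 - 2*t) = (t - 7)/t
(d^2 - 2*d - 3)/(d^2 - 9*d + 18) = (d + 1)/(d - 6)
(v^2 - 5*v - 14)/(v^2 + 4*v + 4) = (v - 7)/(v + 2)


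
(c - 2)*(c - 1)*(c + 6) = c^3 + 3*c^2 - 16*c + 12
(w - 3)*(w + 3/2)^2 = w^3 - 27*w/4 - 27/4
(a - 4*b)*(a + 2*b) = a^2 - 2*a*b - 8*b^2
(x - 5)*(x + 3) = x^2 - 2*x - 15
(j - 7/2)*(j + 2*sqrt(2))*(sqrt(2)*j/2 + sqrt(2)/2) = sqrt(2)*j^3/2 - 5*sqrt(2)*j^2/4 + 2*j^2 - 5*j - 7*sqrt(2)*j/4 - 7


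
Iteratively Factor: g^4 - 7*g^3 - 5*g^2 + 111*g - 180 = (g - 5)*(g^3 - 2*g^2 - 15*g + 36) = (g - 5)*(g - 3)*(g^2 + g - 12) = (g - 5)*(g - 3)*(g + 4)*(g - 3)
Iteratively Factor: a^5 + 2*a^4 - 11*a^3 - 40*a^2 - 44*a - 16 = (a + 1)*(a^4 + a^3 - 12*a^2 - 28*a - 16) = (a - 4)*(a + 1)*(a^3 + 5*a^2 + 8*a + 4) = (a - 4)*(a + 1)*(a + 2)*(a^2 + 3*a + 2) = (a - 4)*(a + 1)*(a + 2)^2*(a + 1)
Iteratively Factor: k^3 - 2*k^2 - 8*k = (k - 4)*(k^2 + 2*k) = k*(k - 4)*(k + 2)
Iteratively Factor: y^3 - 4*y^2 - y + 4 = (y + 1)*(y^2 - 5*y + 4) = (y - 4)*(y + 1)*(y - 1)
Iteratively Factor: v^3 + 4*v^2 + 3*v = (v)*(v^2 + 4*v + 3) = v*(v + 1)*(v + 3)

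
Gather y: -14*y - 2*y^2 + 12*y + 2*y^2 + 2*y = 0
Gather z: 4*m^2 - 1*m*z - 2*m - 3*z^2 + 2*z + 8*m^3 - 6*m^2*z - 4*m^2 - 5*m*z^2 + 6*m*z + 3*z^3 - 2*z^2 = 8*m^3 - 2*m + 3*z^3 + z^2*(-5*m - 5) + z*(-6*m^2 + 5*m + 2)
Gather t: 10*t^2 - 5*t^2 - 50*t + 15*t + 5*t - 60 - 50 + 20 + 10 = 5*t^2 - 30*t - 80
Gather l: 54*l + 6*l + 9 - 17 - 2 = 60*l - 10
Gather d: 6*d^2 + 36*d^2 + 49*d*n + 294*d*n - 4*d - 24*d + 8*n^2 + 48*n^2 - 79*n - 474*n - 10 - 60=42*d^2 + d*(343*n - 28) + 56*n^2 - 553*n - 70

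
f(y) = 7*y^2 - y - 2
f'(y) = 14*y - 1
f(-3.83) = 104.51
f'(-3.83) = -54.62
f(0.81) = 1.78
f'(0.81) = 10.34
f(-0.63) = 1.41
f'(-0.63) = -9.82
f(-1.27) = 10.56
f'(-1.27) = -18.78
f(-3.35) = 79.91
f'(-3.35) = -47.90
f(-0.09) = -1.85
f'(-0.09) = -2.26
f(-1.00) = 6.00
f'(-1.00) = -15.00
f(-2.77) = 54.48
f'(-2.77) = -39.78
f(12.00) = 994.00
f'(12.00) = 167.00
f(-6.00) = 256.00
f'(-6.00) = -85.00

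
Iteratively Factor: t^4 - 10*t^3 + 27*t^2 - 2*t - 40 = (t - 4)*(t^3 - 6*t^2 + 3*t + 10) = (t - 4)*(t - 2)*(t^2 - 4*t - 5) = (t - 4)*(t - 2)*(t + 1)*(t - 5)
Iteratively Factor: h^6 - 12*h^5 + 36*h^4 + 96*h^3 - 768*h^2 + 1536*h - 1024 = (h + 4)*(h^5 - 16*h^4 + 100*h^3 - 304*h^2 + 448*h - 256) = (h - 4)*(h + 4)*(h^4 - 12*h^3 + 52*h^2 - 96*h + 64) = (h - 4)^2*(h + 4)*(h^3 - 8*h^2 + 20*h - 16) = (h - 4)^2*(h - 2)*(h + 4)*(h^2 - 6*h + 8) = (h - 4)^3*(h - 2)*(h + 4)*(h - 2)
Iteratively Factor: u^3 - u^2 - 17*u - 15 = (u + 1)*(u^2 - 2*u - 15) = (u - 5)*(u + 1)*(u + 3)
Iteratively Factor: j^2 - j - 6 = (j - 3)*(j + 2)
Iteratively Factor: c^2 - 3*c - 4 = (c - 4)*(c + 1)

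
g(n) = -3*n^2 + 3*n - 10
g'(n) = 3 - 6*n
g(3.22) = -31.45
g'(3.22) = -16.32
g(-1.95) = -27.26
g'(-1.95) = 14.70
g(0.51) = -9.25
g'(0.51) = -0.06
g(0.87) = -9.66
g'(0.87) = -2.22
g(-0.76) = -14.01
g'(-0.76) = 7.56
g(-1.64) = -22.99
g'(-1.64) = 12.84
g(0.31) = -9.36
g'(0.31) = 1.14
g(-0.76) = -14.01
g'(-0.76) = 7.56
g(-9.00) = -280.00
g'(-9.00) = 57.00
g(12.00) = -406.00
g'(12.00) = -69.00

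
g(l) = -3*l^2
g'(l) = -6*l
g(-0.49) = -0.72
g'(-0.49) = 2.94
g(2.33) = -16.29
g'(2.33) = -13.98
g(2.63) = -20.75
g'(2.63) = -15.78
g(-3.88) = -45.16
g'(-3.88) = 23.28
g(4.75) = -67.69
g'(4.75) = -28.50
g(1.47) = -6.48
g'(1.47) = -8.82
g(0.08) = -0.02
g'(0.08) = -0.48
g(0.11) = -0.04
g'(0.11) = -0.66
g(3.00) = -27.00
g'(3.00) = -18.00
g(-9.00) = -243.00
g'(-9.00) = 54.00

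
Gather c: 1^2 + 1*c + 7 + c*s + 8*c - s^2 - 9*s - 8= c*(s + 9) - s^2 - 9*s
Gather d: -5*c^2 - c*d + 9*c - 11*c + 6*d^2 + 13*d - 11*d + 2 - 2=-5*c^2 - 2*c + 6*d^2 + d*(2 - c)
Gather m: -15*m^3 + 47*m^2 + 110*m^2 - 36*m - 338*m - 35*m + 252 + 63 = -15*m^3 + 157*m^2 - 409*m + 315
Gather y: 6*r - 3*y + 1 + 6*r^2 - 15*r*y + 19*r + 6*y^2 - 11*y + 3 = 6*r^2 + 25*r + 6*y^2 + y*(-15*r - 14) + 4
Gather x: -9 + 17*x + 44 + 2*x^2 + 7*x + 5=2*x^2 + 24*x + 40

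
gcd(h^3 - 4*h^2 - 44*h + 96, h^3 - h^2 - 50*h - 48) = h^2 - 2*h - 48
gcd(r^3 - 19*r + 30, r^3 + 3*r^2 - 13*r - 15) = r^2 + 2*r - 15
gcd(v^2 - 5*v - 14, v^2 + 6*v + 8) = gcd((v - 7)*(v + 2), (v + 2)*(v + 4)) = v + 2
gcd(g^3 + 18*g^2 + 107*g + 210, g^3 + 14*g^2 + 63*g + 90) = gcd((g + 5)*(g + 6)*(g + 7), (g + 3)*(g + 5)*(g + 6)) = g^2 + 11*g + 30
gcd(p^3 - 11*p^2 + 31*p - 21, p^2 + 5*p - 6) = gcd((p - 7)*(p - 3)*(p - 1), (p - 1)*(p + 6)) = p - 1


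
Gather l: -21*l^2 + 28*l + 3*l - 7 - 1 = -21*l^2 + 31*l - 8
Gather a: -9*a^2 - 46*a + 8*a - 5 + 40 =-9*a^2 - 38*a + 35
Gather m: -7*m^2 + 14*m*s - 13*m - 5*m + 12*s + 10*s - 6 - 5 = -7*m^2 + m*(14*s - 18) + 22*s - 11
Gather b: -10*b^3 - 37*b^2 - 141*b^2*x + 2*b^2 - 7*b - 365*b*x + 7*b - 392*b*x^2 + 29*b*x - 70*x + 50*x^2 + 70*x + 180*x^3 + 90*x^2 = -10*b^3 + b^2*(-141*x - 35) + b*(-392*x^2 - 336*x) + 180*x^3 + 140*x^2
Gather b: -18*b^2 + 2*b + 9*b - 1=-18*b^2 + 11*b - 1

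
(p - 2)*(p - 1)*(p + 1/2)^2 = p^4 - 2*p^3 - 3*p^2/4 + 5*p/4 + 1/2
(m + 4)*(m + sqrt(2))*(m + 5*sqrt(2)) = m^3 + 4*m^2 + 6*sqrt(2)*m^2 + 10*m + 24*sqrt(2)*m + 40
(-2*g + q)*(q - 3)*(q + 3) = -2*g*q^2 + 18*g + q^3 - 9*q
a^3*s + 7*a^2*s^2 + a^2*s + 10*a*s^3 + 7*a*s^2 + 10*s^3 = (a + 2*s)*(a + 5*s)*(a*s + s)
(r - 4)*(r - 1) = r^2 - 5*r + 4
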